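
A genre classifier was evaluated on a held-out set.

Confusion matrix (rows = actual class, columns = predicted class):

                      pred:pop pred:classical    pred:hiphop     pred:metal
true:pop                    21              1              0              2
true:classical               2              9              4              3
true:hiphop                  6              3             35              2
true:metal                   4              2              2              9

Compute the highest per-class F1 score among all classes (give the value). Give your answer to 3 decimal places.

Per-class F1 score (2·TP/(2·TP+FP+FN)):
  pop: TP=21, FP=2+6+4=12, FN=1+0+2=3 → 42/57 = 0.7368
  classical: TP=9, FP=1+3+2=6, FN=2+4+3=9 → 18/33 = 0.5455
  hiphop: TP=35, FP=0+4+2=6, FN=6+3+2=11 → 70/87 = 0.8046
  metal: TP=9, FP=2+3+2=7, FN=4+2+2=8 → 18/33 = 0.5455
Highest is class 'hiphop' with F1 score = 0.805.

0.805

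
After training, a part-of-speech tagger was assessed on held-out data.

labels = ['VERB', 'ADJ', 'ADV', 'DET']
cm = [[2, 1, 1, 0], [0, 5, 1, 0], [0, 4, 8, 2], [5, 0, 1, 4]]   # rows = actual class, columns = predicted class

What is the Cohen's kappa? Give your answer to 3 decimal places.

Observed agreement pₒ = trace/N = 19/34 = 0.5588
Expected agreement pₑ = Σ (rowᵢ·colᵢ)/N² = (4·7 + 6·10 + 14·11 + 10·6)/34² = 0.2612
κ = (pₒ − pₑ)/(1 − pₑ) = (0.5588 − 0.2612)/(1 − 0.2612) = 0.403

0.403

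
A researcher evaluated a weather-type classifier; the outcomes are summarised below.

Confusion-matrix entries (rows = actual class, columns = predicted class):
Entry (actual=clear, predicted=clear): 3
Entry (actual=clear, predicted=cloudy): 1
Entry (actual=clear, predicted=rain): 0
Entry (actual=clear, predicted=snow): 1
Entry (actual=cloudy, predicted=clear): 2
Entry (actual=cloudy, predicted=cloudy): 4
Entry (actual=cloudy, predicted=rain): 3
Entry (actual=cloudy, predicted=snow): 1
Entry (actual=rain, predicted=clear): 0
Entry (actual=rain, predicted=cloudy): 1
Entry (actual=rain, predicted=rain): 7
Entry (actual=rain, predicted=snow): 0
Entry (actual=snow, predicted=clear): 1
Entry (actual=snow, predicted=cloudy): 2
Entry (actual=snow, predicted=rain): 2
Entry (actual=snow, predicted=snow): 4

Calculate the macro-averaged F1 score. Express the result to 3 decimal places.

0.556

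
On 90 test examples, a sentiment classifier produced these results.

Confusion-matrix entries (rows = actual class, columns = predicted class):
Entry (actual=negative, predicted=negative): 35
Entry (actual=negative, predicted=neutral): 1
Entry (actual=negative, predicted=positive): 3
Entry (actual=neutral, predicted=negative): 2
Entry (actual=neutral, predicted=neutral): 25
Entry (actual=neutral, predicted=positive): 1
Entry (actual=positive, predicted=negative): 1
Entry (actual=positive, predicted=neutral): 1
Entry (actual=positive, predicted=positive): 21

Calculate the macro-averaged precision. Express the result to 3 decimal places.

0.896

Per-class precision (TP/(TP+FP)):
  negative: TP=35, FP=2+1=3 → 35/38 = 0.9211
  neutral: TP=25, FP=1+1=2 → 25/27 = 0.9259
  positive: TP=21, FP=3+1=4 → 21/25 = 0.8400
Macro-precision = mean = (0.9211 + 0.9259 + 0.8400) / 3 = 0.896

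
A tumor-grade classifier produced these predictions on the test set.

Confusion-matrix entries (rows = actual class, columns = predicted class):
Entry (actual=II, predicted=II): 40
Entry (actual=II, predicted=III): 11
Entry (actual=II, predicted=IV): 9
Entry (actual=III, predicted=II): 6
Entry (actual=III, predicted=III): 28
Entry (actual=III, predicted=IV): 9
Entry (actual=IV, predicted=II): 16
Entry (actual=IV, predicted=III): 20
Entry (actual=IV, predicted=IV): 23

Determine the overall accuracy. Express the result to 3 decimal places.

0.562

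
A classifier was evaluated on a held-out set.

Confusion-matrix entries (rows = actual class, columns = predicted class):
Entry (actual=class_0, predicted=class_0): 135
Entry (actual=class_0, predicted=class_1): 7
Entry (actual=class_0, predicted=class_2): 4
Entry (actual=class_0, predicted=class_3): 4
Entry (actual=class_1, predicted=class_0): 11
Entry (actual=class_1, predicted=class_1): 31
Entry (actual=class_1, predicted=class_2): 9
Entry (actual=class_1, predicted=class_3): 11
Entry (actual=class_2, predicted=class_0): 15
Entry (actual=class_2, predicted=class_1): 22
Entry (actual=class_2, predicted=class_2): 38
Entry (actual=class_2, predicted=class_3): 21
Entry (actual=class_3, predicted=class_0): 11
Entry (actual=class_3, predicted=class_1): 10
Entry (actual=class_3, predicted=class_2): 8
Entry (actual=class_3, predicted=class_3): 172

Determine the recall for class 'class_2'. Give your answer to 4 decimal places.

recall = TP/(TP+FN).
class_2: TP=38, FN=15+22+21=58 → 38/96 = 0.39583

0.3958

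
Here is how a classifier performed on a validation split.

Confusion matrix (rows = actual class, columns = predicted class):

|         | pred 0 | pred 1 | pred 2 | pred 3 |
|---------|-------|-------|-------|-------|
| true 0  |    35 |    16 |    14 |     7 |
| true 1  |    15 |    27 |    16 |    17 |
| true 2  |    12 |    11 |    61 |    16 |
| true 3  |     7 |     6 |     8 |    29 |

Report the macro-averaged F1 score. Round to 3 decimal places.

0.499

Per-class F1 score (2·TP/(2·TP+FP+FN)):
  0: TP=35, FP=15+12+7=34, FN=16+14+7=37 → 70/141 = 0.4965
  1: TP=27, FP=16+11+6=33, FN=15+16+17=48 → 54/135 = 0.4000
  2: TP=61, FP=14+16+8=38, FN=12+11+16=39 → 122/199 = 0.6131
  3: TP=29, FP=7+17+16=40, FN=7+6+8=21 → 58/119 = 0.4874
Macro-F1 score = mean = (0.4965 + 0.4000 + 0.6131 + 0.4874) / 4 = 0.499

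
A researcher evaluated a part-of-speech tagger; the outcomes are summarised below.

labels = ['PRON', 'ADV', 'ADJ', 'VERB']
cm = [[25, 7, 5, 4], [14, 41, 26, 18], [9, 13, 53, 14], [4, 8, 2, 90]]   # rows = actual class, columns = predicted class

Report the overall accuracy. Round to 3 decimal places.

Accuracy = trace / total = (25+41+53+90=209) / 333 = 209/333 = 0.628

0.628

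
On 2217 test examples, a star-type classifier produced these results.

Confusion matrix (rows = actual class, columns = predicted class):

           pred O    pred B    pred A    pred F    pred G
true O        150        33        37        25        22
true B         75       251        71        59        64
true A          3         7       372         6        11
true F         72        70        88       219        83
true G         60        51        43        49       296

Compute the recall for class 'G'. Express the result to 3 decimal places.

0.593

One-vs-rest for 'G': TP = diagonal; FP = other classes predicted 'G'; FN = 'G' predicted as other.
recall = TP/(TP+FN).
G: TP=296, FN=60+51+43+49=203 → 296/499 = 0.5932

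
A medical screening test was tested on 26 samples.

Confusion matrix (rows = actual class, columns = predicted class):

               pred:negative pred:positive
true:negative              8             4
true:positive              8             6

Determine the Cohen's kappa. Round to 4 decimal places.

0.0930

Observed agreement pₒ = trace/N = 14/26 = 0.53846
Expected agreement pₑ = Σ (rowᵢ·colᵢ)/N² = (12·16 + 14·10)/26² = 0.49112
κ = (pₒ − pₑ)/(1 − pₑ) = (0.53846 − 0.49112)/(1 − 0.49112) = 0.0930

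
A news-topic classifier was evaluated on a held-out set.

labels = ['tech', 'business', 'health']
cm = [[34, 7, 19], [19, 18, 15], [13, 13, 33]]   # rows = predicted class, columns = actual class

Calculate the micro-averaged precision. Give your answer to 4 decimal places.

Micro-averaging pools counts across classes: ΣTP=85, ΣFP=86, ΣFN=86.
Micro-precision = TP/(TP+FP) on pooled counts = 0.4971 (equals overall accuracy in single-label multiclass).

0.4971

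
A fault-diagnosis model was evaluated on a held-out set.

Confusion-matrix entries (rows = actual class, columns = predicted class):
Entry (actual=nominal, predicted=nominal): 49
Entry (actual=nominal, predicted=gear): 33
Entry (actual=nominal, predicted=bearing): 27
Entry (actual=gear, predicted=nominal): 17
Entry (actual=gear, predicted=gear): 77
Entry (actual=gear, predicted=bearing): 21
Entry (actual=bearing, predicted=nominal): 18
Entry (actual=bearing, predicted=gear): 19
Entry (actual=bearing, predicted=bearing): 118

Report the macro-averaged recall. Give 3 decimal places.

0.627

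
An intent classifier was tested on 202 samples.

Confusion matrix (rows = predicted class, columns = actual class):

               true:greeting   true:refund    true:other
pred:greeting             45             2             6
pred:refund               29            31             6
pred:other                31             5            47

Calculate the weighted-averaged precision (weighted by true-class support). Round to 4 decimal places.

0.6951

Per-class precision (TP/(TP+FP)):
  greeting: TP=45, FP=2+6=8 → 45/53 = 0.84906
  refund: TP=31, FP=29+6=35 → 31/66 = 0.46970
  other: TP=47, FP=31+5=36 → 47/83 = 0.56627
Weighted-precision = Σ (supportᵢ/N)·precisionᵢ with N=202: (105/202)·0.84906 + (38/202)·0.46970 + (59/202)·0.56627 = 0.6951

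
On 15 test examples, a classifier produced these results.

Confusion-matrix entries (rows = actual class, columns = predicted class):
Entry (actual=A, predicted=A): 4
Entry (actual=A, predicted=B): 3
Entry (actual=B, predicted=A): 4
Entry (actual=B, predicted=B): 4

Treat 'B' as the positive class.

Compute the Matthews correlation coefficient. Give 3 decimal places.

MCC = (TP·TN − FP·FN) / √((TP+FP)(TP+FN)(TN+FP)(TN+FN))
Numerator = 4·4 − 3·4 = 4
Denominator = √(7·8·7·8) = √3136 = 56.0000
MCC = 4 / 56.0000 = 0.071

0.071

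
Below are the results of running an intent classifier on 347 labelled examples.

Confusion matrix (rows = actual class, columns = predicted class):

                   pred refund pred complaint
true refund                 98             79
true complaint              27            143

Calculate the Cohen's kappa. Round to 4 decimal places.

Observed agreement pₒ = trace/N = 241/347 = 0.69452
Expected agreement pₑ = Σ (rowᵢ·colᵢ)/N² = (177·125 + 170·222)/347² = 0.49718
κ = (pₒ − pₑ)/(1 − pₑ) = (0.69452 − 0.49718)/(1 − 0.49718) = 0.3925

0.3925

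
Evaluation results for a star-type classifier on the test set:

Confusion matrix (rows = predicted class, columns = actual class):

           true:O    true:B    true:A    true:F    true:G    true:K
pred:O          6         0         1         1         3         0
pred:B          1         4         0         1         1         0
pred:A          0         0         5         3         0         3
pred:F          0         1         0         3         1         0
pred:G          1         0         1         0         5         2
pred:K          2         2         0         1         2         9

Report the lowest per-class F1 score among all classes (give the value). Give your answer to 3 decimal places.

0.429

Per-class F1 score (2·TP/(2·TP+FP+FN)):
  O: TP=6, FP=0+1+1+3+0=5, FN=1+0+0+1+2=4 → 12/21 = 0.5714
  B: TP=4, FP=1+0+1+1+0=3, FN=0+0+1+0+2=3 → 8/14 = 0.5714
  A: TP=5, FP=0+0+3+0+3=6, FN=1+0+0+1+0=2 → 10/18 = 0.5556
  F: TP=3, FP=0+1+0+1+0=2, FN=1+1+3+0+1=6 → 6/14 = 0.4286
  G: TP=5, FP=1+0+1+0+2=4, FN=3+1+0+1+2=7 → 10/21 = 0.4762
  K: TP=9, FP=2+2+0+1+2=7, FN=0+0+3+0+2=5 → 18/30 = 0.6000
Lowest is class 'F' with F1 score = 0.429.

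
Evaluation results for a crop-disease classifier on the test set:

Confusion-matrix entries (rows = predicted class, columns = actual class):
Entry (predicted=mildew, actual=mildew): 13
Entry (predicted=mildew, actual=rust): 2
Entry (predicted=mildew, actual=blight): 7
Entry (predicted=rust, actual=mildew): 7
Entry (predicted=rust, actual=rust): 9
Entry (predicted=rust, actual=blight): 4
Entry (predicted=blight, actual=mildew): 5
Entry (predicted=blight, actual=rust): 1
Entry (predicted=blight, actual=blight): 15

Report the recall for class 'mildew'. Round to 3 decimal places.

0.520

Take TP from the diagonal, FP from the rest of the 'mildew' prediction marginal, FN from the rest of the 'mildew' actual marginal.
recall = TP/(TP+FN).
mildew: TP=13, FN=7+5=12 → 13/25 = 0.5200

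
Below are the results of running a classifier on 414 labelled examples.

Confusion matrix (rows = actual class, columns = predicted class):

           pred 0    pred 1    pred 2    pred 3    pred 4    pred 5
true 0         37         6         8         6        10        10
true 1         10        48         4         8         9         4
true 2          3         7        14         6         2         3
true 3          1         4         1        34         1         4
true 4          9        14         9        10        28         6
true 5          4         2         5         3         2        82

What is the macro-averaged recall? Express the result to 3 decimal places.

Per-class recall (TP/(TP+FN)):
  0: TP=37, FN=6+8+6+10+10=40 → 37/77 = 0.4805
  1: TP=48, FN=10+4+8+9+4=35 → 48/83 = 0.5783
  2: TP=14, FN=3+7+6+2+3=21 → 14/35 = 0.4000
  3: TP=34, FN=1+4+1+1+4=11 → 34/45 = 0.7556
  4: TP=28, FN=9+14+9+10+6=48 → 28/76 = 0.3684
  5: TP=82, FN=4+2+5+3+2=16 → 82/98 = 0.8367
Macro-recall = mean = (0.4805 + 0.5783 + 0.4000 + 0.7556 + 0.3684 + 0.8367) / 6 = 0.570

0.570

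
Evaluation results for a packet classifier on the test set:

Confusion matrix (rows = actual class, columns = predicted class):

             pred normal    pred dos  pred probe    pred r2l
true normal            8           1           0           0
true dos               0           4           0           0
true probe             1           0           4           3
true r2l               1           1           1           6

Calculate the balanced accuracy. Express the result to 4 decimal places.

0.7639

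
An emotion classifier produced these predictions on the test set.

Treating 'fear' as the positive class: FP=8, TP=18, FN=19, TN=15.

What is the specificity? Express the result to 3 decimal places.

Specificity = TN/(TN+FP) = 15/(15+8) = 0.652

0.652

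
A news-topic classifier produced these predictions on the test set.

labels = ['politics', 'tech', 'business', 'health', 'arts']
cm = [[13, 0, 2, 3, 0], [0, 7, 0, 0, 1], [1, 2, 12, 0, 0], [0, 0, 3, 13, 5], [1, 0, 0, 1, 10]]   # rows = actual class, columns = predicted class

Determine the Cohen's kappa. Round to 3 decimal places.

Observed agreement pₒ = trace/N = 55/74 = 0.7432
Expected agreement pₑ = Σ (rowᵢ·colᵢ)/N² = (18·15 + 8·9 + 15·17 + 21·17 + 12·16)/74² = 0.2093
κ = (pₒ − pₑ)/(1 − pₑ) = (0.7432 − 0.2093)/(1 − 0.2093) = 0.675

0.675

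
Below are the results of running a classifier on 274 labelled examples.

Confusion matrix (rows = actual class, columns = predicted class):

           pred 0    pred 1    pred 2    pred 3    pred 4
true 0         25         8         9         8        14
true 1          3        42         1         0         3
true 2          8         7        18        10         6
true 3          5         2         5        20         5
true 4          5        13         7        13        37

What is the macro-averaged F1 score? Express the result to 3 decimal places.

0.507

Per-class F1 score (2·TP/(2·TP+FP+FN)):
  0: TP=25, FP=3+8+5+5=21, FN=8+9+8+14=39 → 50/110 = 0.4545
  1: TP=42, FP=8+7+2+13=30, FN=3+1+0+3=7 → 84/121 = 0.6942
  2: TP=18, FP=9+1+5+7=22, FN=8+7+10+6=31 → 36/89 = 0.4045
  3: TP=20, FP=8+0+10+13=31, FN=5+2+5+5=17 → 40/88 = 0.4545
  4: TP=37, FP=14+3+6+5=28, FN=5+13+7+13=38 → 74/140 = 0.5286
Macro-F1 score = mean = (0.4545 + 0.6942 + 0.4045 + 0.4545 + 0.5286) / 5 = 0.507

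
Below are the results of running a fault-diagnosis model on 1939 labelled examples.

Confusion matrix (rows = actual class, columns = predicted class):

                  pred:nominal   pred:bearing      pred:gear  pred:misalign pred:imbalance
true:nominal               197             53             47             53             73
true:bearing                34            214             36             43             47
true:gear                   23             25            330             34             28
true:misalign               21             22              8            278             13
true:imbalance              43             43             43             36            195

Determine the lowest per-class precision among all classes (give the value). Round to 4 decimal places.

Per-class precision (TP/(TP+FP)):
  nominal: TP=197, FP=34+23+21+43=121 → 197/318 = 0.61950
  bearing: TP=214, FP=53+25+22+43=143 → 214/357 = 0.59944
  gear: TP=330, FP=47+36+8+43=134 → 330/464 = 0.71121
  misalign: TP=278, FP=53+43+34+36=166 → 278/444 = 0.62613
  imbalance: TP=195, FP=73+47+28+13=161 → 195/356 = 0.54775
Lowest is class 'imbalance' with precision = 0.5478.

0.5478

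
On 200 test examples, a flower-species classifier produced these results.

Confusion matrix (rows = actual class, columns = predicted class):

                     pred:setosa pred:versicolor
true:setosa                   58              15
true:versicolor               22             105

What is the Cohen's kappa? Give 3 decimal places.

0.609

Observed agreement pₒ = trace/N = 163/200 = 0.8150
Expected agreement pₑ = Σ (rowᵢ·colᵢ)/N² = (73·80 + 127·120)/200² = 0.5270
κ = (pₒ − pₑ)/(1 − pₑ) = (0.8150 − 0.5270)/(1 − 0.5270) = 0.609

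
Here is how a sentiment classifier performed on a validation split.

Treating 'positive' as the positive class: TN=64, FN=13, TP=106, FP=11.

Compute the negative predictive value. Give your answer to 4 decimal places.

NPV = TN/(TN+FN) = 64/(64+13) = 0.8312

0.8312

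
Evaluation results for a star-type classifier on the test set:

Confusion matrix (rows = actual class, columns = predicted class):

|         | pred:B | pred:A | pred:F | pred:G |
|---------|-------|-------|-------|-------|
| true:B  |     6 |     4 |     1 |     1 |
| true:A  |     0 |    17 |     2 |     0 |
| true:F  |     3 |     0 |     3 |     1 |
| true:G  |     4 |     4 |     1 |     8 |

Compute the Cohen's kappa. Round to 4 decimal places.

0.4690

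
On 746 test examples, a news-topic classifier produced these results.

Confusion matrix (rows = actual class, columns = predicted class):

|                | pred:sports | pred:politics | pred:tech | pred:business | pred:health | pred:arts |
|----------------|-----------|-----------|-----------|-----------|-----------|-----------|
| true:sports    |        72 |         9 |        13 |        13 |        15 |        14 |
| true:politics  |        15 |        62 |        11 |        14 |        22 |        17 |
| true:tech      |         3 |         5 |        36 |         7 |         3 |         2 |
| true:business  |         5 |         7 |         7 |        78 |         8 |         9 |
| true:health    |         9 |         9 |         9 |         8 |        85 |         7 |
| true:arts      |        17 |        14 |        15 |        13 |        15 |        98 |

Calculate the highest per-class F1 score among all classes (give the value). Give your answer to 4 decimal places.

Per-class F1 score (2·TP/(2·TP+FP+FN)):
  sports: TP=72, FP=15+3+5+9+17=49, FN=9+13+13+15+14=64 → 144/257 = 0.56031
  politics: TP=62, FP=9+5+7+9+14=44, FN=15+11+14+22+17=79 → 124/247 = 0.50202
  tech: TP=36, FP=13+11+7+9+15=55, FN=3+5+7+3+2=20 → 72/147 = 0.48980
  business: TP=78, FP=13+14+7+8+13=55, FN=5+7+7+8+9=36 → 156/247 = 0.63158
  health: TP=85, FP=15+22+3+8+15=63, FN=9+9+9+8+7=42 → 170/275 = 0.61818
  arts: TP=98, FP=14+17+2+9+7=49, FN=17+14+15+13+15=74 → 196/319 = 0.61442
Highest is class 'business' with F1 score = 0.6316.

0.6316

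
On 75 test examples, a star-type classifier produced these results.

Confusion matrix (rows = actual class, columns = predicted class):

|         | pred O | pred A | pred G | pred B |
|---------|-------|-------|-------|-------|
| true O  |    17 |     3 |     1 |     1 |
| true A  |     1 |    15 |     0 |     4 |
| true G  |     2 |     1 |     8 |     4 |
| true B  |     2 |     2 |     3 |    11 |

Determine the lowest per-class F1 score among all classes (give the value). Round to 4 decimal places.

Per-class F1 score (2·TP/(2·TP+FP+FN)):
  O: TP=17, FP=1+2+2=5, FN=3+1+1=5 → 34/44 = 0.77273
  A: TP=15, FP=3+1+2=6, FN=1+0+4=5 → 30/41 = 0.73171
  G: TP=8, FP=1+0+3=4, FN=2+1+4=7 → 16/27 = 0.59259
  B: TP=11, FP=1+4+4=9, FN=2+2+3=7 → 22/38 = 0.57895
Lowest is class 'B' with F1 score = 0.5789.

0.5789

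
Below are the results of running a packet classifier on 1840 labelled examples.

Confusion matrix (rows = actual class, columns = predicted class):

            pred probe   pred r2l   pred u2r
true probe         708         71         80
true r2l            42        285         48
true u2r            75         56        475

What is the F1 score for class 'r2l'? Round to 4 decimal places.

One-vs-rest for 'r2l': TP = diagonal; FP = other classes predicted 'r2l'; FN = 'r2l' predicted as other.
F1 score = 2·TP/(2·TP+FP+FN).
r2l: TP=285, FP=71+56=127, FN=42+48=90 → 570/787 = 0.72427

0.7243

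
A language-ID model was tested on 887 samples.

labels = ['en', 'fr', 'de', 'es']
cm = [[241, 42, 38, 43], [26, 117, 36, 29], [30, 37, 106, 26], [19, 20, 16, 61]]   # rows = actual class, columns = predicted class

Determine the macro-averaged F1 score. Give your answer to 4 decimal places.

Per-class F1 score (2·TP/(2·TP+FP+FN)):
  en: TP=241, FP=26+30+19=75, FN=42+38+43=123 → 482/680 = 0.70882
  fr: TP=117, FP=42+37+20=99, FN=26+36+29=91 → 234/424 = 0.55189
  de: TP=106, FP=38+36+16=90, FN=30+37+26=93 → 212/395 = 0.53671
  es: TP=61, FP=43+29+26=98, FN=19+20+16=55 → 122/275 = 0.44364
Macro-F1 score = mean = (0.70882 + 0.55189 + 0.53671 + 0.44364) / 4 = 0.5603

0.5603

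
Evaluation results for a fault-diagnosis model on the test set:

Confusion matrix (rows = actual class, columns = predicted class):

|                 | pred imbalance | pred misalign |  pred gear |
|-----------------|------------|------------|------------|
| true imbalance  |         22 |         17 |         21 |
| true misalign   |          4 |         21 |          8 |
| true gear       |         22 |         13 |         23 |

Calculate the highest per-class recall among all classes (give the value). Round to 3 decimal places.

0.636

Per-class recall (TP/(TP+FN)):
  imbalance: TP=22, FN=17+21=38 → 22/60 = 0.3667
  misalign: TP=21, FN=4+8=12 → 21/33 = 0.6364
  gear: TP=23, FN=22+13=35 → 23/58 = 0.3966
Highest is class 'misalign' with recall = 0.636.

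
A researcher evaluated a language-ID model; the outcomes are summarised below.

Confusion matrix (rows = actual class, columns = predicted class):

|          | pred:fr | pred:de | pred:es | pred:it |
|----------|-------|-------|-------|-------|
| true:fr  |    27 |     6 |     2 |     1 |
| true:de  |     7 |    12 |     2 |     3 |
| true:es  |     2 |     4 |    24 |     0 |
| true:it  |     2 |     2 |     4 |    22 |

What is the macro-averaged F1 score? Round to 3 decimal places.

0.697

Per-class F1 score (2·TP/(2·TP+FP+FN)):
  fr: TP=27, FP=7+2+2=11, FN=6+2+1=9 → 54/74 = 0.7297
  de: TP=12, FP=6+4+2=12, FN=7+2+3=12 → 24/48 = 0.5000
  es: TP=24, FP=2+2+4=8, FN=2+4+0=6 → 48/62 = 0.7742
  it: TP=22, FP=1+3+0=4, FN=2+2+4=8 → 44/56 = 0.7857
Macro-F1 score = mean = (0.7297 + 0.5000 + 0.7742 + 0.7857) / 4 = 0.697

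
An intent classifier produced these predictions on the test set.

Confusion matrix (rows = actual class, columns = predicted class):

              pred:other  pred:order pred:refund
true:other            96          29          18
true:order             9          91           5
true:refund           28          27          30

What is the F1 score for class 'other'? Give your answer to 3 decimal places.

0.696

Take TP from the diagonal, FP from the rest of the 'other' prediction marginal, FN from the rest of the 'other' actual marginal.
F1 score = 2·TP/(2·TP+FP+FN).
other: TP=96, FP=9+28=37, FN=29+18=47 → 192/276 = 0.6957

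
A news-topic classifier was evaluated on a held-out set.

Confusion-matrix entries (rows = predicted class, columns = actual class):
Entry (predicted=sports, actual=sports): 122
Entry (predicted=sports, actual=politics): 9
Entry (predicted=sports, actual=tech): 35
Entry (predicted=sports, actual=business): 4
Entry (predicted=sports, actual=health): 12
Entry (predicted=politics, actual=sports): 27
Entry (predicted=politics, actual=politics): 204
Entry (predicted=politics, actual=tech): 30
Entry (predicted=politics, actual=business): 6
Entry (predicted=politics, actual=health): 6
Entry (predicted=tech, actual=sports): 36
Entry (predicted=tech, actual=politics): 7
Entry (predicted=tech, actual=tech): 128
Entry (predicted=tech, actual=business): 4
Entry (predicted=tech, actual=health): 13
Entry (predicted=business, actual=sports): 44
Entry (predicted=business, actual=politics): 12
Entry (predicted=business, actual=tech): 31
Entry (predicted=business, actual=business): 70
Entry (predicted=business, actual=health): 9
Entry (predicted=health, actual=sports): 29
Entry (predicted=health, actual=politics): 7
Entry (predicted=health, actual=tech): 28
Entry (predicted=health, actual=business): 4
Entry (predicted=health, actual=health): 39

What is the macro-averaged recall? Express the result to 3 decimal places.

Per-class recall (TP/(TP+FN)):
  sports: TP=122, FN=27+36+44+29=136 → 122/258 = 0.4729
  politics: TP=204, FN=9+7+12+7=35 → 204/239 = 0.8536
  tech: TP=128, FN=35+30+31+28=124 → 128/252 = 0.5079
  business: TP=70, FN=4+6+4+4=18 → 70/88 = 0.7955
  health: TP=39, FN=12+6+13+9=40 → 39/79 = 0.4937
Macro-recall = mean = (0.4729 + 0.8536 + 0.5079 + 0.7955 + 0.4937) / 5 = 0.625

0.625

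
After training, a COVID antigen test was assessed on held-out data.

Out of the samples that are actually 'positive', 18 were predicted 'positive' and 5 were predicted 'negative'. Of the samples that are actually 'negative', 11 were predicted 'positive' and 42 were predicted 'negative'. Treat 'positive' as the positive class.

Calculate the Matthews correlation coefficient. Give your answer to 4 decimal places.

MCC = (TP·TN − FP·FN) / √((TP+FP)(TP+FN)(TN+FP)(TN+FN))
Numerator = 18·42 − 11·5 = 701
Denominator = √(29·23·53·47) = √1661497 = 1288.9907
MCC = 701 / 1288.9907 = 0.5438

0.5438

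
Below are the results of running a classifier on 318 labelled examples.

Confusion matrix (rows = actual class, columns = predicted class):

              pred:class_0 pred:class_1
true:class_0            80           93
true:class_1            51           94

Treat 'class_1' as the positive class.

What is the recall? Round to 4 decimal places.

0.6483

Recall = TP/(TP+FN) = 94/(94+51) = 94/145 = 0.6483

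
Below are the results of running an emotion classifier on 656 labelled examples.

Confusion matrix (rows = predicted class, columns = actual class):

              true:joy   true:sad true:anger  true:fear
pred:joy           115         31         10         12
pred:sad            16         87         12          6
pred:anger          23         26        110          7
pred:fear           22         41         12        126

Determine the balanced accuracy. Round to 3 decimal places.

Balanced accuracy = mean of per-class recall.
  joy: recall = 115/176 = 0.6534
  sad: recall = 87/185 = 0.4703
  anger: recall = 110/144 = 0.7639
  fear: recall = 126/151 = 0.8344
Mean = (0.6534 + 0.4703 + 0.7639 + 0.8344) / 4 = 0.681

0.681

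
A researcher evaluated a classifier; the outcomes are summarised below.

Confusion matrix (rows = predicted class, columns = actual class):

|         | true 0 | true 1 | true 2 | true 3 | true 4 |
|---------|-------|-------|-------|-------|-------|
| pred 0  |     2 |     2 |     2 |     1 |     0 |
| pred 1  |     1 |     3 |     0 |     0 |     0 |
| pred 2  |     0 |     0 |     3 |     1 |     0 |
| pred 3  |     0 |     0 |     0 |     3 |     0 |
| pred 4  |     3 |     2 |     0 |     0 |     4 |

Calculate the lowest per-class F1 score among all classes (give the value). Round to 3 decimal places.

0.308

Per-class F1 score (2·TP/(2·TP+FP+FN)):
  0: TP=2, FP=2+2+1+0=5, FN=1+0+0+3=4 → 4/13 = 0.3077
  1: TP=3, FP=1+0+0+0=1, FN=2+0+0+2=4 → 6/11 = 0.5455
  2: TP=3, FP=0+0+1+0=1, FN=2+0+0+0=2 → 6/9 = 0.6667
  3: TP=3, FP=0+0+0+0=0, FN=1+0+1+0=2 → 6/8 = 0.7500
  4: TP=4, FP=3+2+0+0=5, FN=0+0+0+0=0 → 8/13 = 0.6154
Lowest is class '0' with F1 score = 0.308.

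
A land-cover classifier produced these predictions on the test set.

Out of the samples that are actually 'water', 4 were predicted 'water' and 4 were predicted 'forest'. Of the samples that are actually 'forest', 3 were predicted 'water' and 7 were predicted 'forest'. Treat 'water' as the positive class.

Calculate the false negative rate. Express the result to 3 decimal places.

FNR = FN/(FN+TP) = 4/(4+4) = 0.500

0.500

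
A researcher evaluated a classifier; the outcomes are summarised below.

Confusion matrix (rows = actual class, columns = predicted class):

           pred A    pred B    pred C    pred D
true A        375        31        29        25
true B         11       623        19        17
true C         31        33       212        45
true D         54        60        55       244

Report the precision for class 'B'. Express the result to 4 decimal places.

Take TP from the diagonal, FP from the rest of the 'B' prediction marginal, FN from the rest of the 'B' actual marginal.
precision = TP/(TP+FP).
B: TP=623, FP=31+33+60=124 → 623/747 = 0.83400

0.8340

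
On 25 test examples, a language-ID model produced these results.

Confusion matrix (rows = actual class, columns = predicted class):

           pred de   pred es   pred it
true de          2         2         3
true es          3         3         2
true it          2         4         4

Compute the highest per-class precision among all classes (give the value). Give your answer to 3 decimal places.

Per-class precision (TP/(TP+FP)):
  de: TP=2, FP=3+2=5 → 2/7 = 0.2857
  es: TP=3, FP=2+4=6 → 3/9 = 0.3333
  it: TP=4, FP=3+2=5 → 4/9 = 0.4444
Highest is class 'it' with precision = 0.444.

0.444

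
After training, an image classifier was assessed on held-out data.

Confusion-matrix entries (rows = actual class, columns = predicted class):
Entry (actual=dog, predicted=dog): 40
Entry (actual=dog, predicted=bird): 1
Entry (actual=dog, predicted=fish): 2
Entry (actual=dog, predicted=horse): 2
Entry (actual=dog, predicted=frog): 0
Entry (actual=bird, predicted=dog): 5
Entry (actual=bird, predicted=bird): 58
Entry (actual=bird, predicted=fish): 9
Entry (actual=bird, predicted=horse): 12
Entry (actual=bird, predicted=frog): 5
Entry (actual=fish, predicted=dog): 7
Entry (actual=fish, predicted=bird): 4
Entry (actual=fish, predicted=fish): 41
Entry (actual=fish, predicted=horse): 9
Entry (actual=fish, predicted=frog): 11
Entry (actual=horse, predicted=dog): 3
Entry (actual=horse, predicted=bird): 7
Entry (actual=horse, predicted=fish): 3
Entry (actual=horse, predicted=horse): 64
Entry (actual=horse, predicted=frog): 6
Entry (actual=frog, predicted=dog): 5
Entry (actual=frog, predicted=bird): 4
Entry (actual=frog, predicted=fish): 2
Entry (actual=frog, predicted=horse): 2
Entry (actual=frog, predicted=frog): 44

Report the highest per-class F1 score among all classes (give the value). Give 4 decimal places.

0.7619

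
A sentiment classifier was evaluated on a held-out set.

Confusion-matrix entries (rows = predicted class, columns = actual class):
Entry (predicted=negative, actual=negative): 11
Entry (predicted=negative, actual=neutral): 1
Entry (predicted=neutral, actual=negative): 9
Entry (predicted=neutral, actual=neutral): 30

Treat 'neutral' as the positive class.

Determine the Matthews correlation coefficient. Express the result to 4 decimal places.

0.5959

MCC = (TP·TN − FP·FN) / √((TP+FP)(TP+FN)(TN+FP)(TN+FN))
Numerator = 30·11 − 9·1 = 321
Denominator = √(39·31·20·12) = √290160 = 538.6650
MCC = 321 / 538.6650 = 0.5959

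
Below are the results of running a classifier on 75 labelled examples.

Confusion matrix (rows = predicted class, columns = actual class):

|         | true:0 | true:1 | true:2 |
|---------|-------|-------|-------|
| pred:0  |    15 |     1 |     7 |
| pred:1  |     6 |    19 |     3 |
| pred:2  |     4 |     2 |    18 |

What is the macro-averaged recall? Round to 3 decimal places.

0.702

Per-class recall (TP/(TP+FN)):
  0: TP=15, FN=6+4=10 → 15/25 = 0.6000
  1: TP=19, FN=1+2=3 → 19/22 = 0.8636
  2: TP=18, FN=7+3=10 → 18/28 = 0.6429
Macro-recall = mean = (0.6000 + 0.8636 + 0.6429) / 3 = 0.702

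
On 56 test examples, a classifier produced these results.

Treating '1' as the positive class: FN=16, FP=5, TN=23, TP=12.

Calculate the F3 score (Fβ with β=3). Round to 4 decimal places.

0.4461

Fβ = (1+β²)·TP / ((1+β²)·TP + β²·FN + FP), with β²=9
= 10·12 / (10·12 + 9·16 + 5) = 0.4461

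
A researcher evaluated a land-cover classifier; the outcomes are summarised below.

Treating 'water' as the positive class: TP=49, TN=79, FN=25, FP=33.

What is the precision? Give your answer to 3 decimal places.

0.598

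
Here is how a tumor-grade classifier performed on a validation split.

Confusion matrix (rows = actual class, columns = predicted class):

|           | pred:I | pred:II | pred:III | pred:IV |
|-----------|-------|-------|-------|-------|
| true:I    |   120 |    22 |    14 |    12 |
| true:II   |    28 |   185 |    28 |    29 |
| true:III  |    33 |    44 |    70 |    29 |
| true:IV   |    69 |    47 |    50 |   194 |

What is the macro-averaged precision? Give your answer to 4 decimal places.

Per-class precision (TP/(TP+FP)):
  I: TP=120, FP=28+33+69=130 → 120/250 = 0.48000
  II: TP=185, FP=22+44+47=113 → 185/298 = 0.62081
  III: TP=70, FP=14+28+50=92 → 70/162 = 0.43210
  IV: TP=194, FP=12+29+29=70 → 194/264 = 0.73485
Macro-precision = mean = (0.48000 + 0.62081 + 0.43210 + 0.73485) / 4 = 0.5669

0.5669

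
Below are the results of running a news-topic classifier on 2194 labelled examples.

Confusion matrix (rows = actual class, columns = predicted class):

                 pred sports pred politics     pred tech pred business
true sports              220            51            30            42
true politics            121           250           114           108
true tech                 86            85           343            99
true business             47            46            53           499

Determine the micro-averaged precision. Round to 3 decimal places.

0.598

Micro-averaging pools counts across classes: ΣTP=1312, ΣFP=882, ΣFN=882.
Micro-precision = TP/(TP+FP) on pooled counts = 0.598 (equals overall accuracy in single-label multiclass).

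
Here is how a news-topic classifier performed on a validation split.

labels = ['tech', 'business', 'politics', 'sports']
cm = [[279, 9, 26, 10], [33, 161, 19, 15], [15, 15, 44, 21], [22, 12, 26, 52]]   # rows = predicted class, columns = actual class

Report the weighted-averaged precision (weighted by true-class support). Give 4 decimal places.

0.7094

Per-class precision (TP/(TP+FP)):
  tech: TP=279, FP=9+26+10=45 → 279/324 = 0.86111
  business: TP=161, FP=33+19+15=67 → 161/228 = 0.70614
  politics: TP=44, FP=15+15+21=51 → 44/95 = 0.46316
  sports: TP=52, FP=22+12+26=60 → 52/112 = 0.46429
Weighted-precision = Σ (supportᵢ/N)·precisionᵢ with N=759: (349/759)·0.86111 + (197/759)·0.70614 + (115/759)·0.46316 + (98/759)·0.46429 = 0.7094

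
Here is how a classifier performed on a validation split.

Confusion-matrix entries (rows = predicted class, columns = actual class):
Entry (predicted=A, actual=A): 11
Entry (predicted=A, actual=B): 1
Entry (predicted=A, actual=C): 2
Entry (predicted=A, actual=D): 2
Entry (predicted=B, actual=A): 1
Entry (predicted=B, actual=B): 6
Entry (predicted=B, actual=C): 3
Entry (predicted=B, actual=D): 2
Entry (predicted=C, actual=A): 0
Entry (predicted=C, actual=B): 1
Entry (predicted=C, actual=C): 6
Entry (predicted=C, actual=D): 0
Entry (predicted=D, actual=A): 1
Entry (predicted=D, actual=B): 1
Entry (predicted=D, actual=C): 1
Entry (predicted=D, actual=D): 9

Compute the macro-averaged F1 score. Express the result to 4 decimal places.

Per-class F1 score (2·TP/(2·TP+FP+FN)):
  A: TP=11, FP=1+2+2=5, FN=1+0+1=2 → 22/29 = 0.75862
  B: TP=6, FP=1+3+2=6, FN=1+1+1=3 → 12/21 = 0.57143
  C: TP=6, FP=0+1+0=1, FN=2+3+1=6 → 12/19 = 0.63158
  D: TP=9, FP=1+1+1=3, FN=2+2+0=4 → 18/25 = 0.72000
Macro-F1 score = mean = (0.75862 + 0.57143 + 0.63158 + 0.72000) / 4 = 0.6704

0.6704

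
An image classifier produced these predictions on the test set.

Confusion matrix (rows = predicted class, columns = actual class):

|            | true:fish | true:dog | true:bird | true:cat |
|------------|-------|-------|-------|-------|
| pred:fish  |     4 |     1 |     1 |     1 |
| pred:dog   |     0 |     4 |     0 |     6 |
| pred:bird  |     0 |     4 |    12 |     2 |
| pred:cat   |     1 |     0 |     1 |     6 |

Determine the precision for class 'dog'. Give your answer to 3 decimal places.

0.400

precision = TP/(TP+FP).
dog: TP=4, FP=0+0+6=6 → 4/10 = 0.4000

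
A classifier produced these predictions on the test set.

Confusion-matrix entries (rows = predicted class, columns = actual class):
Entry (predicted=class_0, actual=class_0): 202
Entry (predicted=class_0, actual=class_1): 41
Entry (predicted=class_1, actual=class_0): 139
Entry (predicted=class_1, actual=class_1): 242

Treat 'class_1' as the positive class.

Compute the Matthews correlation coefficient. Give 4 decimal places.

0.4569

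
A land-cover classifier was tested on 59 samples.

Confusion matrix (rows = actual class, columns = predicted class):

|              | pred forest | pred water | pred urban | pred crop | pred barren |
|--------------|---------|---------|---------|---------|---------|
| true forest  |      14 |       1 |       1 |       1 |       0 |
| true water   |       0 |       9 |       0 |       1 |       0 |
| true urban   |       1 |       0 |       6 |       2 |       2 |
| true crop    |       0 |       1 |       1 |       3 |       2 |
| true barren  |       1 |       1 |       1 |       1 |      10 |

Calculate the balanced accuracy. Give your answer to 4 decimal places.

Balanced accuracy = mean of per-class recall.
  forest: recall = 14/17 = 0.82353
  water: recall = 9/10 = 0.90000
  urban: recall = 6/11 = 0.54545
  crop: recall = 3/7 = 0.42857
  barren: recall = 10/14 = 0.71429
Mean = (0.82353 + 0.90000 + 0.54545 + 0.42857 + 0.71429) / 5 = 0.6824

0.6824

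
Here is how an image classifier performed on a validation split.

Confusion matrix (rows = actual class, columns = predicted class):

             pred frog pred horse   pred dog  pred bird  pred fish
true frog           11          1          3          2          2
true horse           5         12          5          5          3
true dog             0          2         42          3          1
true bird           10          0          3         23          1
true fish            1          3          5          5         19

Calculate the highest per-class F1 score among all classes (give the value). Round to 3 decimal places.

0.792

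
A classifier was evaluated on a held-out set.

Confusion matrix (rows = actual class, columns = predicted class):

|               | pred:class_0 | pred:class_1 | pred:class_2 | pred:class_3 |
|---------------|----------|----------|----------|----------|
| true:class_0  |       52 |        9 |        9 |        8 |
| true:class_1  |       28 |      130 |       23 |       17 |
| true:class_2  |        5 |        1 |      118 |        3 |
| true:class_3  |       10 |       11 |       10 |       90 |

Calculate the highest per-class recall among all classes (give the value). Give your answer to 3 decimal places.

Per-class recall (TP/(TP+FN)):
  class_0: TP=52, FN=9+9+8=26 → 52/78 = 0.6667
  class_1: TP=130, FN=28+23+17=68 → 130/198 = 0.6566
  class_2: TP=118, FN=5+1+3=9 → 118/127 = 0.9291
  class_3: TP=90, FN=10+11+10=31 → 90/121 = 0.7438
Highest is class 'class_2' with recall = 0.929.

0.929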